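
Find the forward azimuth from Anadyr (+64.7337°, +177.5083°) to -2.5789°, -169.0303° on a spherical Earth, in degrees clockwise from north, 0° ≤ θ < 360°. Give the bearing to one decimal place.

165.5°

Δλ = -169.0303 − 177.5083 = -346.5386°; wrapped into (−180°, 180°]: 13.4614°.
θ = atan2( sin Δλ · cos φ₂ , cos φ₁ · sin φ₂ − sin φ₁ · cos φ₂ · cos Δλ )
  = atan2(0.23255, -0.89780) = 165.478° → normalised to [0°, 360°): 165.478°.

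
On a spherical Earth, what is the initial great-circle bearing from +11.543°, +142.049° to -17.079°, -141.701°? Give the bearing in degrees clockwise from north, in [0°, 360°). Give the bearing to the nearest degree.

Δλ = -141.701 − 142.049 = -283.750°; wrapped into (−180°, 180°]: 76.250°.
θ = atan2( sin Δλ · cos φ₂ , cos φ₁ · sin φ₂ − sin φ₁ · cos φ₂ · cos Δλ )
  = atan2(0.92851, -0.33321) = 109.742° → normalised to [0°, 360°): 109.742°.

110°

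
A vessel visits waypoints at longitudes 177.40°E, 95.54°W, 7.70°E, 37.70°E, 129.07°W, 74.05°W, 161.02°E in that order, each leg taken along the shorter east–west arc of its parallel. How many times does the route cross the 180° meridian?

Leg 1: +177.40° → -95.54°, shortest Δλ = 87.06° (east) — crosses 180°.
Leg 2: -95.54° → +7.70°, shortest Δλ = 103.24° (east) — does not cross 180°.
Leg 3: +7.70° → +37.70°, shortest Δλ = 30.0° (east) — does not cross 180°.
Leg 4: +37.70° → -129.07°, shortest Δλ = -166.77° (west) — does not cross 180°.
Leg 5: -129.07° → -74.05°, shortest Δλ = 55.02° (east) — does not cross 180°.
Leg 6: -74.05° → +161.02°, shortest Δλ = -124.93° (west) — crosses 180°.
Total crossings: 2.

2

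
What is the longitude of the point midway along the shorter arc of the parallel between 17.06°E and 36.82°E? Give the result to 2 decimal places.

Signed shortest Δλ from +17.06° to +36.82° is +19.76°.
Midpoint longitude = +17.06° + (+19.76°)/2 = +17.06° + 9.88° = +26.94°.

26.94°E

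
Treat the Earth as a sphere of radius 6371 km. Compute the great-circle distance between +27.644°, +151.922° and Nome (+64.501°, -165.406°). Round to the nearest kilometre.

5075 km

Δλ = -165.406 − 151.922 = -317.328°; wrapped into (−180°, 180°]: 42.672°.
Δφ = 64.501 − 27.644 = 36.857°.
a = sin²(Δφ/2) + cos φ₁ · cos φ₂ · sin²(Δλ/2) = 0.150415.
c = 2·atan2(√a, √(1−a)) = 0.79656 rad → d = 6371·c ≈ 5074.88 km.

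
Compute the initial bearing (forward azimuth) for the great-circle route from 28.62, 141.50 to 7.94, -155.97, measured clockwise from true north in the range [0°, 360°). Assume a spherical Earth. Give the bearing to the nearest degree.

Δλ = -155.97 − 141.50 = -297.47°; wrapped into (−180°, 180°]: 62.53°.
θ = atan2( sin Δλ · cos φ₂ , cos φ₁ · sin φ₂ − sin φ₁ · cos φ₂ · cos Δλ )
  = atan2(0.87875, -0.09758) = 96.336° → normalised to [0°, 360°): 96.336°.

96°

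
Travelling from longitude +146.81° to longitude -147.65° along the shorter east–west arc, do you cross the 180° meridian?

Naïve |-147.65 − 146.81| = 294.46° > 180°, so the shorter arc goes the other way round — across 180°.
Signed shortest Δλ = ((-147.65 − 146.81 + 180) mod 360) − 180 = 65.54°.
Going east by 65.54° from +146.81° passes through 180° before reaching -147.65°.

Yes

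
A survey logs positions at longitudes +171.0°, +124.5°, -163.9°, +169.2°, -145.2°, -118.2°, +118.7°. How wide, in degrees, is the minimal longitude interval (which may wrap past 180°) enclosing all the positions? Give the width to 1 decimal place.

Sort the longitudes: -163.9°, -145.2°, -118.2°, +118.7°, +124.5°, +169.2°, +171.0°.
Eastward gaps between consecutive values (wrapping around): 18.7°, 27.0°, 236.9°, 5.8°, 44.7°, 1.8°, 25.1°.
Largest gap = 236.9° ⇒ minimal covering band is its complement: 360° − 236.9° = 123.1°.
Band runs from +118.7° eastward to -118.2°, crossing the antimeridian.

123.1°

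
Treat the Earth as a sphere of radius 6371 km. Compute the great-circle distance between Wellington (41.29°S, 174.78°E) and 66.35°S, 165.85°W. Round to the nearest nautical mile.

1638 nmi

Δλ = -165.85 − 174.78 = -340.63°; wrapped into (−180°, 180°]: 19.37°.
Δφ = -66.35 − -41.29 = -25.06°.
a = sin²(Δφ/2) + cos φ₁ · cos φ₂ · sin²(Δλ/2) = 0.055598.
c = 2·atan2(√a, √(1−a)) = 0.47607 rad → d = 6371·c ≈ 3033.03 km ≈ 1637.71 nmi.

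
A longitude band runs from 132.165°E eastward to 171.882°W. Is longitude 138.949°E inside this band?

Yes

Band width going east from +132.165° to -171.882°: ((-171.882 − 132.165) mod 360) = 55.953°.
Offset of +138.949° east of the west edge: ((138.949 − 132.165) mod 360) = 6.784°.
6.784° ≤ 55.953° ⇒ inside.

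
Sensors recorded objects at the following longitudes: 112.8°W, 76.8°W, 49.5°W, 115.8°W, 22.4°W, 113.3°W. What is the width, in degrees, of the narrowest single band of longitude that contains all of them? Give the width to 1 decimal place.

93.4°

Sort the longitudes: -115.8°, -113.3°, -112.8°, -76.8°, -49.5°, -22.4°.
Eastward gaps between consecutive values (wrapping around): 2.5°, 0.5°, 36.0°, 27.3°, 27.1°, 266.6°.
Largest gap = 266.6° ⇒ minimal covering band is its complement: 360° − 266.6° = 93.4°.
Band runs from -115.8° eastward to -22.4°.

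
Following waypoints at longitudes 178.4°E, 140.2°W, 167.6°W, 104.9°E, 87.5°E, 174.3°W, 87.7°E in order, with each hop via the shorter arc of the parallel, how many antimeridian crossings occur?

Leg 1: +178.4° → -140.2°, shortest Δλ = 41.4° (east) — crosses 180°.
Leg 2: -140.2° → -167.6°, shortest Δλ = -27.4° (west) — does not cross 180°.
Leg 3: -167.6° → +104.9°, shortest Δλ = -87.5° (west) — crosses 180°.
Leg 4: +104.9° → +87.5°, shortest Δλ = -17.4° (west) — does not cross 180°.
Leg 5: +87.5° → -174.3°, shortest Δλ = 98.2° (east) — crosses 180°.
Leg 6: -174.3° → +87.7°, shortest Δλ = -98.0° (west) — crosses 180°.
Total crossings: 4.

4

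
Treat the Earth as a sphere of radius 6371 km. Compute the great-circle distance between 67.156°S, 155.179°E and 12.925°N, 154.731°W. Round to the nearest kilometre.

9774 km

Δλ = -154.731 − 155.179 = -309.910°; wrapped into (−180°, 180°]: 50.090°.
Δφ = 12.925 − -67.156 = 80.081°.
a = sin²(Δφ/2) + cos φ₁ · cos φ₂ · sin²(Δλ/2) = 0.481682.
c = 2·atan2(√a, √(1−a)) = 1.53415 rad → d = 6371·c ≈ 9774.09 km.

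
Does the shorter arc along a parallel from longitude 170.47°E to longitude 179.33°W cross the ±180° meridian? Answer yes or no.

Yes

Naïve |-179.33 − 170.47| = 349.8° > 180°, so the shorter arc goes the other way round — across 180°.
Signed shortest Δλ = ((-179.33 − 170.47 + 180) mod 360) − 180 = 10.2°.
Going east by 10.2° from +170.47° passes through 180° before reaching -179.33°.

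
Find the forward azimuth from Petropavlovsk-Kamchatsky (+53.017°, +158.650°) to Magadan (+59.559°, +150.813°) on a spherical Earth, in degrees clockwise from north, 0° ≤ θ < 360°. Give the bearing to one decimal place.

329.6°

Δλ = 150.813 − 158.650 = -7.837°.
θ = atan2( sin Δλ · cos φ₂ , cos φ₁ · sin φ₂ − sin φ₁ · cos φ₂ · cos Δλ )
  = atan2(-0.06908, 0.11771) = -30.409° → normalised to [0°, 360°): 329.591°.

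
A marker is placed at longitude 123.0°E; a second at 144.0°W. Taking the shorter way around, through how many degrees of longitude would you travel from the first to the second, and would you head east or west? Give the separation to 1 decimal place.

Raw difference: -144.0 − 123.0 = -267.0°.
Normalise into (−180°, 180°]: -267.0° + 360° = 93.0°.
Positive ⇒ the second point lies to the east; separation 93.0°.

93.0° east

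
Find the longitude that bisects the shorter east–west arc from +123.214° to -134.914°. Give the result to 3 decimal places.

+174.150°

Signed shortest Δλ from +123.214° to -134.914° is +101.872°.
Midpoint longitude = +123.214° + (+101.872°)/2 = +123.214° + 50.936° = +174.150°.
(The naïve average (+123.214 + -134.914)/2 = -5.85° is on the wrong side of the globe.)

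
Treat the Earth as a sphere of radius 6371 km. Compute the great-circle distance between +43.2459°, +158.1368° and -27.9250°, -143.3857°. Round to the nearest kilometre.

Δλ = -143.3857 − 158.1368 = -301.5225°; wrapped into (−180°, 180°]: 58.4775°.
Δφ = -27.9250 − 43.2459 = -71.1709°.
a = sin²(Δφ/2) + cos φ₁ · cos φ₂ · sin²(Δλ/2) = 0.492180.
c = 2·atan2(√a, √(1−a)) = 1.55516 rad → d = 6371·c ≈ 9907.90 km.

9908 km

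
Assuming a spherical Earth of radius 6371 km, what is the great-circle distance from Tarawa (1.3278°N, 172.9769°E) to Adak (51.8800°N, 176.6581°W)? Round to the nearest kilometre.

5704 km

Δλ = -176.6581 − 172.9769 = -349.6350°; wrapped into (−180°, 180°]: 10.3650°.
Δφ = 51.8800 − 1.3278 = 50.5522°.
a = sin²(Δφ/2) + cos φ₁ · cos φ₂ · sin²(Δλ/2) = 0.187348.
c = 2·atan2(√a, √(1−a)) = 0.89528 rad → d = 6371·c ≈ 5703.80 km.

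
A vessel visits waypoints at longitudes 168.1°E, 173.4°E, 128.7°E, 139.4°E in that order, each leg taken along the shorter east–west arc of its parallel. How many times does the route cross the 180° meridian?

0

Leg 1: +168.1° → +173.4°, shortest Δλ = 5.3° (east) — does not cross 180°.
Leg 2: +173.4° → +128.7°, shortest Δλ = -44.7° (west) — does not cross 180°.
Leg 3: +128.7° → +139.4°, shortest Δλ = 10.7° (east) — does not cross 180°.
Total crossings: 0.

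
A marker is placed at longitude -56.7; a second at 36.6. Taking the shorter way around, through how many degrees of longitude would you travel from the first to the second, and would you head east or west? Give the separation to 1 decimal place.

93.3° east

Raw difference: 36.6 − -56.7 = 93.3°.
Normalise into (−180°, 180°]: 93.3° stays 93.3°.
Positive ⇒ the second point lies to the east; separation 93.3°.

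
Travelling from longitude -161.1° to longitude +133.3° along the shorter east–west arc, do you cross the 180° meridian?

Naïve |133.3 − -161.1| = 294.4° > 180°, so the shorter arc goes the other way round — across 180°.
Signed shortest Δλ = ((133.3 − -161.1 + 180) mod 360) − 180 = -65.6°.
Going west by 65.6° from -161.1° passes through 180° before reaching +133.3°.

Yes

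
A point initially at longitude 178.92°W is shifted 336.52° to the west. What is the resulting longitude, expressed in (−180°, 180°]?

Start at -178.92°; shift −336.52° → -515.44°.
-515.44° lies outside (−180°, 180°]; add 360° → -155.44°.

155.44°W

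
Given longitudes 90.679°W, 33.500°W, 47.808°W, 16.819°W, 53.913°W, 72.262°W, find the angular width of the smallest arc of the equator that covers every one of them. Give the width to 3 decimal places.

Sort the longitudes: -90.679°, -72.262°, -53.913°, -47.808°, -33.500°, -16.819°.
Eastward gaps between consecutive values (wrapping around): 18.417°, 18.349°, 6.105°, 14.308°, 16.681°, 286.140°.
Largest gap = 286.140° ⇒ minimal covering band is its complement: 360° − 286.140° = 73.860°.
Band runs from -90.679° eastward to -16.819°.

73.860°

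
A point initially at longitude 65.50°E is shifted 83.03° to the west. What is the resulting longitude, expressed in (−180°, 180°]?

17.53°W

Start at +65.50°; shift −83.03° → -17.53°.
-17.53° already lies in (−180°, 180°].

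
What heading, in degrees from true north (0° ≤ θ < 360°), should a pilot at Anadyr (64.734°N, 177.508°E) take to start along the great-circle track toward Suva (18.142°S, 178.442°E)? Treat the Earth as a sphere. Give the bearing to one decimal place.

Δλ = 178.442 − 177.508 = 0.934°.
θ = atan2( sin Δλ · cos φ₂ , cos φ₁ · sin φ₂ − sin φ₁ · cos φ₂ · cos Δλ )
  = atan2(0.01549, -0.99217) = 179.106° → normalised to [0°, 360°): 179.106°.

179.1°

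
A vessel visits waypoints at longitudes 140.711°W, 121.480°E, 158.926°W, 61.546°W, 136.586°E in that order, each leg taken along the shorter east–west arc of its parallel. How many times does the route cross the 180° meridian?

3

Leg 1: -140.711° → +121.480°, shortest Δλ = -97.809° (west) — crosses 180°.
Leg 2: +121.480° → -158.926°, shortest Δλ = 79.594° (east) — crosses 180°.
Leg 3: -158.926° → -61.546°, shortest Δλ = 97.38° (east) — does not cross 180°.
Leg 4: -61.546° → +136.586°, shortest Δλ = -161.868° (west) — crosses 180°.
Total crossings: 3.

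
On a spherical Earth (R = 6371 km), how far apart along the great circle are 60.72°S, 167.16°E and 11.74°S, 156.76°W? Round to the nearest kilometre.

Δλ = -156.76 − 167.16 = -323.92°; wrapped into (−180°, 180°]: 36.08°.
Δφ = -11.74 − -60.72 = 48.98°.
a = sin²(Δφ/2) + cos φ₁ · cos φ₂ · sin²(Δλ/2) = 0.217761.
c = 2·atan2(√a, √(1−a)) = 0.97100 rad → d = 6371·c ≈ 6186.22 km.

6186 km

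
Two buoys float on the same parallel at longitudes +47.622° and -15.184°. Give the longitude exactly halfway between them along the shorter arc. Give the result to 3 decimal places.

+16.219°

Signed shortest Δλ from +47.622° to -15.184° is -62.806°.
Midpoint longitude = +47.622° + (-62.806°)/2 = +47.622° − 31.403° = +16.219°.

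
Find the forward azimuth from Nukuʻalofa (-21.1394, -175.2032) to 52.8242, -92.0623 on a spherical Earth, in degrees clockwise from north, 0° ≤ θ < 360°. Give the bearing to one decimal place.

38.0°

Δλ = -92.0623 − -175.2032 = 83.1409°.
θ = atan2( sin Δλ · cos φ₂ , cos φ₁ · sin φ₂ − sin φ₁ · cos φ₂ · cos Δλ )
  = atan2(0.59994, 0.76919) = 37.953° → normalised to [0°, 360°): 37.953°.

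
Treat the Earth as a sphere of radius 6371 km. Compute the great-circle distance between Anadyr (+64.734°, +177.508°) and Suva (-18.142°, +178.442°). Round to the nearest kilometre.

Δλ = 178.442 − 177.508 = 0.934°.
Δφ = -18.142 − 64.734 = -82.876°.
a = sin²(Δφ/2) + cos φ₁ · cos φ₂ · sin²(Δλ/2) = 0.438018.
c = 2·atan2(√a, √(1−a)) = 1.44651 rad → d = 6371·c ≈ 9215.74 km.

9216 km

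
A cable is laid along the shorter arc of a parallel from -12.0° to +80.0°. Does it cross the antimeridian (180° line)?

No

Signed shortest Δλ = ((80.0 − -12.0 + 180) mod 360) − 180 = 92.0°.
Going east by 92.0° from -12.0° reaches +80.0° without touching 180°.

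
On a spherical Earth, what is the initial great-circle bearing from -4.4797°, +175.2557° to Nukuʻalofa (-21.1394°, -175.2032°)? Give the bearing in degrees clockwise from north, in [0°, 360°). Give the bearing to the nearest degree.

152°

Δλ = -175.2032 − 175.2557 = -350.4589°; wrapped into (−180°, 180°]: 9.5411°.
θ = atan2( sin Δλ · cos φ₂ , cos φ₁ · sin φ₂ − sin φ₁ · cos φ₂ · cos Δλ )
  = atan2(0.15460, -0.28769) = 151.747° → normalised to [0°, 360°): 151.747°.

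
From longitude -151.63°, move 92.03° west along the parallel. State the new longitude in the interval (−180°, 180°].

+116.34°

Start at -151.63°; shift −92.03° → -243.66°.
-243.66° lies outside (−180°, 180°]; add 360° → +116.34°.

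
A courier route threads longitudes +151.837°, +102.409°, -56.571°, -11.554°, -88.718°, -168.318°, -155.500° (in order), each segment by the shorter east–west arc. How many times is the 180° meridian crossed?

0

Leg 1: +151.837° → +102.409°, shortest Δλ = -49.428° (west) — does not cross 180°.
Leg 2: +102.409° → -56.571°, shortest Δλ = -158.98° (west) — does not cross 180°.
Leg 3: -56.571° → -11.554°, shortest Δλ = 45.017° (east) — does not cross 180°.
Leg 4: -11.554° → -88.718°, shortest Δλ = -77.164° (west) — does not cross 180°.
Leg 5: -88.718° → -168.318°, shortest Δλ = -79.6° (west) — does not cross 180°.
Leg 6: -168.318° → -155.500°, shortest Δλ = 12.818° (east) — does not cross 180°.
Total crossings: 0.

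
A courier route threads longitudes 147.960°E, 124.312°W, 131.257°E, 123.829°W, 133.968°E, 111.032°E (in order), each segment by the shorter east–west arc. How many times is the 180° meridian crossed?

Leg 1: +147.960° → -124.312°, shortest Δλ = 87.728° (east) — crosses 180°.
Leg 2: -124.312° → +131.257°, shortest Δλ = -104.431° (west) — crosses 180°.
Leg 3: +131.257° → -123.829°, shortest Δλ = 104.914° (east) — crosses 180°.
Leg 4: -123.829° → +133.968°, shortest Δλ = -102.203° (west) — crosses 180°.
Leg 5: +133.968° → +111.032°, shortest Δλ = -22.936° (west) — does not cross 180°.
Total crossings: 4.

4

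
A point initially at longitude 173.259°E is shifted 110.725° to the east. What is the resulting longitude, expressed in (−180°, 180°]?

76.016°W

Start at +173.259°; shift +110.725° → +283.984°.
+283.984° lies outside (−180°, 180°]; subtract 360° → -76.016°.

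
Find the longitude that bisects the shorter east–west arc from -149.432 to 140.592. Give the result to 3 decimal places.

+175.580°

Signed shortest Δλ from -149.432° to +140.592° is -69.976°.
Midpoint longitude = -149.432° + (-69.976°)/2 = -149.432° − 34.988° = -184.420°.
Normalise into (−180°, 180°]: +175.580°.
(The naïve average (-149.432 + +140.592)/2 = -4.42° is on the wrong side of the globe.)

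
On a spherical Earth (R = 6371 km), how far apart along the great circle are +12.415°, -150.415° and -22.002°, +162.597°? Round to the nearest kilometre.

6395 km

Δλ = 162.597 − -150.415 = 313.012°; wrapped into (−180°, 180°]: -46.988°.
Δφ = -22.002 − 12.415 = -34.417°.
a = sin²(Δφ/2) + cos φ₁ · cos φ₂ · sin²(Δλ/2) = 0.231431.
c = 2·atan2(√a, √(1−a)) = 1.00376 rad → d = 6371·c ≈ 6394.93 km.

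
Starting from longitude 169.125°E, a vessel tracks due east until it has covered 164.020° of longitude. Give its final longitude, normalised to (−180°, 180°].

26.855°W

Start at +169.125°; shift +164.020° → +333.145°.
+333.145° lies outside (−180°, 180°]; subtract 360° → -26.855°.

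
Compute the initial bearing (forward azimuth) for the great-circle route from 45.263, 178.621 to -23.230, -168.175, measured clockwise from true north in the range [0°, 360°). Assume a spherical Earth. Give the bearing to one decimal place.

Δλ = -168.175 − 178.621 = -346.796°; wrapped into (−180°, 180°]: 13.204°.
θ = atan2( sin Δλ · cos φ₂ , cos φ₁ · sin φ₂ − sin φ₁ · cos φ₂ · cos Δλ )
  = atan2(0.20990, -0.91312) = 167.054° → normalised to [0°, 360°): 167.054°.

167.1°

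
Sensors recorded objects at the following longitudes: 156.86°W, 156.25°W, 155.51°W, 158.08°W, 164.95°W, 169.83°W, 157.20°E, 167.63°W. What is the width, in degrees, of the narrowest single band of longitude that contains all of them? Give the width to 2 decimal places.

47.29°

Sort the longitudes: -169.83°, -167.63°, -164.95°, -158.08°, -156.86°, -156.25°, -155.51°, +157.20°.
Eastward gaps between consecutive values (wrapping around): 2.20°, 2.68°, 6.87°, 1.22°, 0.61°, 0.74°, 312.71°, 32.97°.
Largest gap = 312.71° ⇒ minimal covering band is its complement: 360° − 312.71° = 47.29°.
Band runs from +157.20° eastward to -155.51°, crossing the antimeridian.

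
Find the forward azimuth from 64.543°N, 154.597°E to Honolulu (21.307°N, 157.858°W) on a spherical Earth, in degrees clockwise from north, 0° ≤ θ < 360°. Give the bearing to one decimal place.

Δλ = -157.858 − 154.597 = -312.455°; wrapped into (−180°, 180°]: 47.545°.
θ = atan2( sin Δλ · cos φ₂ , cos φ₁ · sin φ₂ − sin φ₁ · cos φ₂ · cos Δλ )
  = atan2(0.68738, -0.41163) = 120.915° → normalised to [0°, 360°): 120.915°.

120.9°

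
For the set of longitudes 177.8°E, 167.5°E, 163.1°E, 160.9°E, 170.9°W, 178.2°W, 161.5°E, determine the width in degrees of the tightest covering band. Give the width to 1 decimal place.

Sort the longitudes: -178.2°, -170.9°, +160.9°, +161.5°, +163.1°, +167.5°, +177.8°.
Eastward gaps between consecutive values (wrapping around): 7.3°, 331.8°, 0.6°, 1.6°, 4.4°, 10.3°, 4.0°.
Largest gap = 331.8° ⇒ minimal covering band is its complement: 360° − 331.8° = 28.2°.
Band runs from +160.9° eastward to -170.9°, crossing the antimeridian.

28.2°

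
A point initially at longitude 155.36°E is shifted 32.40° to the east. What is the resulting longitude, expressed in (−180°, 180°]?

172.24°W

Start at +155.36°; shift +32.40° → +187.76°.
+187.76° lies outside (−180°, 180°]; subtract 360° → -172.24°.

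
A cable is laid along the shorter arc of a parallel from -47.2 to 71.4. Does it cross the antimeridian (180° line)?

No

Signed shortest Δλ = ((71.4 − -47.2 + 180) mod 360) − 180 = 118.6°.
Going east by 118.6° from -47.2° reaches +71.4° without touching 180°.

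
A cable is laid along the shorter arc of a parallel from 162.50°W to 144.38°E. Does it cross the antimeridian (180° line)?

Yes

Naïve |144.38 − -162.50| = 306.88° > 180°, so the shorter arc goes the other way round — across 180°.
Signed shortest Δλ = ((144.38 − -162.50 + 180) mod 360) − 180 = -53.12°.
Going west by 53.12° from -162.50° passes through 180° before reaching +144.38°.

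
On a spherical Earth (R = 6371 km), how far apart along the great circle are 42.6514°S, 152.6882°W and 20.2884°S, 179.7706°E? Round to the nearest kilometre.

3575 km

Δλ = 179.7706 − -152.6882 = 332.4588°; wrapped into (−180°, 180°]: -27.5412°.
Δφ = -20.2884 − -42.6514 = 22.3630°.
a = sin²(Δφ/2) + cos φ₁ · cos φ₂ · sin²(Δλ/2) = 0.076692.
c = 2·atan2(√a, √(1−a)) = 0.56120 rad → d = 6371·c ≈ 3575.42 km.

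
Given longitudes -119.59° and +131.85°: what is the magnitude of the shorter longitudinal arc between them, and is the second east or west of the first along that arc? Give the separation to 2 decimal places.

Raw difference: 131.85 − -119.59 = 251.44°.
Normalise into (−180°, 180°]: 251.44° − 360° = -108.56°.
Negative ⇒ the second point lies to the west; separation 108.56°.

108.56° west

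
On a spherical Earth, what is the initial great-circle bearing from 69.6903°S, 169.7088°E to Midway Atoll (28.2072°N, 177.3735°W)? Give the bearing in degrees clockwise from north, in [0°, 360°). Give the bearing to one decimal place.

Δλ = -177.3735 − 169.7088 = -347.0823°; wrapped into (−180°, 180°]: 12.9177°.
θ = atan2( sin Δλ · cos φ₂ , cos φ₁ · sin φ₂ − sin φ₁ · cos φ₂ · cos Δλ )
  = atan2(0.19700, 0.96960) = 11.485° → normalised to [0°, 360°): 11.485°.

11.5°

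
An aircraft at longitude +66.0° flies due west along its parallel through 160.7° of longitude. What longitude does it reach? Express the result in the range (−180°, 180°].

Start at +66.0°; shift −160.7° → -94.7°.
-94.7° already lies in (−180°, 180°].

-94.7°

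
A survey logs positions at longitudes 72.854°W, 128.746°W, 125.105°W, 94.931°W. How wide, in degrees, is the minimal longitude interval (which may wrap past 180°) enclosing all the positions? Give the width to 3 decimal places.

55.892°

Sort the longitudes: -128.746°, -125.105°, -94.931°, -72.854°.
Eastward gaps between consecutive values (wrapping around): 3.641°, 30.174°, 22.077°, 304.108°.
Largest gap = 304.108° ⇒ minimal covering band is its complement: 360° − 304.108° = 55.892°.
Band runs from -128.746° eastward to -72.854°.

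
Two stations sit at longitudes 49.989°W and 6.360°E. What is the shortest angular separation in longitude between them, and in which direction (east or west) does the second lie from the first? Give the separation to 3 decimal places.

56.349° east

Raw difference: 6.360 − -49.989 = 56.349°.
Normalise into (−180°, 180°]: 56.349° stays 56.349°.
Positive ⇒ the second point lies to the east; separation 56.349°.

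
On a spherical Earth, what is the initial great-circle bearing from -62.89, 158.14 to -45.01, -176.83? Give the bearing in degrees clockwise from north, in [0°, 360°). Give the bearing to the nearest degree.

Δλ = -176.83 − 158.14 = -334.97°; wrapped into (−180°, 180°]: 25.03°.
θ = atan2( sin Δλ · cos φ₂ , cos φ₁ · sin φ₂ − sin φ₁ · cos φ₂ · cos Δλ )
  = atan2(0.29912, 0.24792) = 50.347° → normalised to [0°, 360°): 50.347°.

50°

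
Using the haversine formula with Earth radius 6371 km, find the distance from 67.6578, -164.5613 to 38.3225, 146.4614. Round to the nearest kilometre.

4416 km

Δλ = 146.4614 − -164.5613 = 311.0227°; wrapped into (−180°, 180°]: -48.9773°.
Δφ = 38.3225 − 67.6578 = -29.3353°.
a = sin²(Δφ/2) + cos φ₁ · cos φ₂ · sin²(Δλ/2) = 0.115358.
c = 2·atan2(√a, √(1−a)) = 0.69308 rad → d = 6371·c ≈ 4415.60 km.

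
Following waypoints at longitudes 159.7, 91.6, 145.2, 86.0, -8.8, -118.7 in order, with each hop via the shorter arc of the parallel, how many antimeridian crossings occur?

Leg 1: +159.7° → +91.6°, shortest Δλ = -68.1° (west) — does not cross 180°.
Leg 2: +91.6° → +145.2°, shortest Δλ = 53.6° (east) — does not cross 180°.
Leg 3: +145.2° → +86.0°, shortest Δλ = -59.2° (west) — does not cross 180°.
Leg 4: +86.0° → -8.8°, shortest Δλ = -94.8° (west) — does not cross 180°.
Leg 5: -8.8° → -118.7°, shortest Δλ = -109.9° (west) — does not cross 180°.
Total crossings: 0.

0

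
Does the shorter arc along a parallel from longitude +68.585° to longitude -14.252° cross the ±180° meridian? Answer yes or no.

Signed shortest Δλ = ((-14.252 − 68.585 + 180) mod 360) − 180 = -82.837°.
Going west by 82.837° from +68.585° reaches -14.252° without touching 180°.

No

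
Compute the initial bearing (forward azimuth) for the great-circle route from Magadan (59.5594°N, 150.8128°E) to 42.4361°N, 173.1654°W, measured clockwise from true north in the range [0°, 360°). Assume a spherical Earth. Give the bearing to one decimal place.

111.7°

Δλ = -173.1654 − 150.8128 = -323.9782°; wrapped into (−180°, 180°]: 36.0218°.
θ = atan2( sin Δλ · cos φ₂ , cos φ₁ · sin φ₂ − sin φ₁ · cos φ₂ · cos Δλ )
  = atan2(0.43403, -0.17276) = 111.705° → normalised to [0°, 360°): 111.705°.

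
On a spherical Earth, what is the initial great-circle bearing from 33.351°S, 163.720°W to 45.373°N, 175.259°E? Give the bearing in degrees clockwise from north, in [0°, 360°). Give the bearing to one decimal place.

Δλ = 175.259 − -163.720 = 338.979°; wrapped into (−180°, 180°]: -21.021°.
θ = atan2( sin Δλ · cos φ₂ , cos φ₁ · sin φ₂ − sin φ₁ · cos φ₂ · cos Δλ )
  = atan2(-0.25199, 0.95499) = -14.781° → normalised to [0°, 360°): 345.219°.

345.2°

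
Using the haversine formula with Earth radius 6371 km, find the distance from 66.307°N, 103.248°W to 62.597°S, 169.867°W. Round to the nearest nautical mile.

Δλ = -169.867 − -103.248 = -66.619°.
Δφ = -62.597 − 66.307 = -128.904°.
a = sin²(Δφ/2) + cos φ₁ · cos φ₂ · sin²(Δλ/2) = 0.869784.
c = 2·atan2(√a, √(1−a)) = 2.40322 rad → d = 6371·c ≈ 15310.94 km ≈ 8267.24 nmi.

8267 nmi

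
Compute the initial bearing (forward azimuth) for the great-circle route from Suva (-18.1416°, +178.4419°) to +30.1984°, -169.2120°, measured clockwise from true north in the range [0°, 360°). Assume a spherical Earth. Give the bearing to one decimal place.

Δλ = -169.2120 − 178.4419 = -347.6539°; wrapped into (−180°, 180°]: 12.3461°.
θ = atan2( sin Δλ · cos φ₂ , cos φ₁ · sin φ₂ − sin φ₁ · cos φ₂ · cos Δλ )
  = atan2(0.18480, 0.74088) = 14.006° → normalised to [0°, 360°): 14.006°.

14.0°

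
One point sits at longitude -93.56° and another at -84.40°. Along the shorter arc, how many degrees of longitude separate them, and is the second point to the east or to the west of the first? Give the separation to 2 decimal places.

9.16° east

Raw difference: -84.40 − -93.56 = 9.16°.
Normalise into (−180°, 180°]: 9.16° stays 9.16°.
Positive ⇒ the second point lies to the east; separation 9.16°.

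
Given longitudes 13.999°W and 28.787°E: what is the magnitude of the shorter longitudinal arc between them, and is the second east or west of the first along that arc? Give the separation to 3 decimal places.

Raw difference: 28.787 − -13.999 = 42.786°.
Normalise into (−180°, 180°]: 42.786° stays 42.786°.
Positive ⇒ the second point lies to the east; separation 42.786°.

42.786° east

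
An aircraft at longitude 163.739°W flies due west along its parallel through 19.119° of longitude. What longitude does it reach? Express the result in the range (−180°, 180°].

Start at -163.739°; shift −19.119° → -182.858°.
-182.858° lies outside (−180°, 180°]; add 360° → +177.142°.

177.142°E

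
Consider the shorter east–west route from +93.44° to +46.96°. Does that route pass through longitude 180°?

Signed shortest Δλ = ((46.96 − 93.44 + 180) mod 360) − 180 = -46.48°.
Going west by 46.48° from +93.44° reaches +46.96° without touching 180°.

No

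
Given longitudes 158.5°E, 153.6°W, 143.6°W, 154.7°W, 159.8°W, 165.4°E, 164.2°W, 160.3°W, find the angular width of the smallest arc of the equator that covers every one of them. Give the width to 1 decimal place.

57.9°

Sort the longitudes: -164.2°, -160.3°, -159.8°, -154.7°, -153.6°, -143.6°, +158.5°, +165.4°.
Eastward gaps between consecutive values (wrapping around): 3.9°, 0.5°, 5.1°, 1.1°, 10.0°, 302.1°, 6.9°, 30.4°.
Largest gap = 302.1° ⇒ minimal covering band is its complement: 360° − 302.1° = 57.9°.
Band runs from +158.5° eastward to -143.6°, crossing the antimeridian.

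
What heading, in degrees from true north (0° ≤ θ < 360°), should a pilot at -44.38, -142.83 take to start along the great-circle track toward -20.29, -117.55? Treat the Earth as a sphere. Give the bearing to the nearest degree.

Δλ = -117.55 − -142.83 = 25.28°.
θ = atan2( sin Δλ · cos φ₂ , cos φ₁ · sin φ₂ − sin φ₁ · cos φ₂ · cos Δλ )
  = atan2(0.40054, 0.34535) = 49.232° → normalised to [0°, 360°): 49.232°.

49°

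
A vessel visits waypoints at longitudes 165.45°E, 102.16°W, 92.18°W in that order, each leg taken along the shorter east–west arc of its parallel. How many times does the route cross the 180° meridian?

1

Leg 1: +165.45° → -102.16°, shortest Δλ = 92.39° (east) — crosses 180°.
Leg 2: -102.16° → -92.18°, shortest Δλ = 9.98° (east) — does not cross 180°.
Total crossings: 1.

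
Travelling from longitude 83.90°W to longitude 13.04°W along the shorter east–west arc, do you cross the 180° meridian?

Signed shortest Δλ = ((-13.04 − -83.90 + 180) mod 360) − 180 = 70.86°.
Going east by 70.86° from -83.90° reaches -13.04° without touching 180°.

No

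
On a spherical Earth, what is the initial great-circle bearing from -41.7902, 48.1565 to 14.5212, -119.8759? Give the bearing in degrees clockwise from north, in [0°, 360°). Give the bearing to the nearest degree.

204°

Δλ = -119.8759 − 48.1565 = -168.0324°.
θ = atan2( sin Δλ · cos φ₂ , cos φ₁ · sin φ₂ − sin φ₁ · cos φ₂ · cos Δλ )
  = atan2(-0.20073, -0.44415) = -155.679° → normalised to [0°, 360°): 204.321°.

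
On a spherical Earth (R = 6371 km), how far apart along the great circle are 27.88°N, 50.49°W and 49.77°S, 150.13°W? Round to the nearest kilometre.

Δλ = -150.13 − -50.49 = -99.64°.
Δφ = -49.77 − 27.88 = -77.65°.
a = sin²(Δφ/2) + cos φ₁ · cos φ₂ · sin²(Δλ/2) = 0.726305.
c = 2·atan2(√a, √(1−a)) = 2.04049 rad → d = 6371·c ≈ 12999.93 km.

13000 km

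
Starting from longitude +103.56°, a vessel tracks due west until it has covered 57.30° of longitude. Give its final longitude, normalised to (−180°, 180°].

+46.26°

Start at +103.56°; shift −57.30° → +46.26°.
+46.26° already lies in (−180°, 180°].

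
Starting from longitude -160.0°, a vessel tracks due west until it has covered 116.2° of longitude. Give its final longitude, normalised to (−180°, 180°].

+83.8°

Start at -160.0°; shift −116.2° → -276.2°.
-276.2° lies outside (−180°, 180°]; add 360° → +83.8°.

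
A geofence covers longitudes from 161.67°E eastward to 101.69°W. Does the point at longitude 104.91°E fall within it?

Band width going east from +161.67° to -101.69°: ((-101.69 − 161.67) mod 360) = 96.64°.
Offset of +104.91° east of the west edge: ((104.91 − 161.67) mod 360) = 303.24°.
303.24° > 96.64° ⇒ outside.

No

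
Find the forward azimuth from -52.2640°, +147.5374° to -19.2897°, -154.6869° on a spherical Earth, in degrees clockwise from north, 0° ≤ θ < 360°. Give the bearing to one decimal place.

Δλ = -154.6869 − 147.5374 = -302.2243°; wrapped into (−180°, 180°]: 57.7757°.
θ = atan2( sin Δλ · cos φ₂ , cos φ₁ · sin φ₂ − sin φ₁ · cos φ₂ · cos Δλ )
  = atan2(0.79847, 0.19585) = 76.219° → normalised to [0°, 360°): 76.219°.

76.2°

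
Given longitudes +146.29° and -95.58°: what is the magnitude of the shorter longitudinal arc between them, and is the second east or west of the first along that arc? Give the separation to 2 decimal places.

118.13° east

Raw difference: -95.58 − 146.29 = -241.87°.
Normalise into (−180°, 180°]: -241.87° + 360° = 118.13°.
Positive ⇒ the second point lies to the east; separation 118.13°.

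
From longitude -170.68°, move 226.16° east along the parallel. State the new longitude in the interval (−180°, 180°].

+55.48°

Start at -170.68°; shift +226.16° → +55.48°.
+55.48° already lies in (−180°, 180°].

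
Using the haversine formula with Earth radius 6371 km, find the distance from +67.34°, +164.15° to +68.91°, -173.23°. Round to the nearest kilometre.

Δλ = -173.23 − 164.15 = -337.38°; wrapped into (−180°, 180°]: 22.62°.
Δφ = 68.91 − 67.34 = 1.57°.
a = sin²(Δφ/2) + cos φ₁ · cos φ₂ · sin²(Δλ/2) = 0.005520.
c = 2·atan2(√a, √(1−a)) = 0.14873 rad → d = 6371·c ≈ 947.54 km.

948 km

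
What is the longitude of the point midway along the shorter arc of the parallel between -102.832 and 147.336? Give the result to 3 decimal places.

Signed shortest Δλ from -102.832° to +147.336° is -109.832°.
Midpoint longitude = -102.832° + (-109.832°)/2 = -102.832° − 54.916° = -157.748°.
(The naïve average (-102.832 + +147.336)/2 = 22.252° is on the wrong side of the globe.)

-157.748°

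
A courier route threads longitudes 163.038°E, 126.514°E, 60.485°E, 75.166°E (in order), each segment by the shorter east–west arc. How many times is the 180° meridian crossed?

Leg 1: +163.038° → +126.514°, shortest Δλ = -36.524° (west) — does not cross 180°.
Leg 2: +126.514° → +60.485°, shortest Δλ = -66.029° (west) — does not cross 180°.
Leg 3: +60.485° → +75.166°, shortest Δλ = 14.681° (east) — does not cross 180°.
Total crossings: 0.

0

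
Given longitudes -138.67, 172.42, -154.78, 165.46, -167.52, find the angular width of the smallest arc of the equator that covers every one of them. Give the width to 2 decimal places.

Sort the longitudes: -167.52°, -154.78°, -138.67°, +165.46°, +172.42°.
Eastward gaps between consecutive values (wrapping around): 12.74°, 16.11°, 304.13°, 6.96°, 20.06°.
Largest gap = 304.13° ⇒ minimal covering band is its complement: 360° − 304.13° = 55.87°.
Band runs from +165.46° eastward to -138.67°, crossing the antimeridian.

55.87°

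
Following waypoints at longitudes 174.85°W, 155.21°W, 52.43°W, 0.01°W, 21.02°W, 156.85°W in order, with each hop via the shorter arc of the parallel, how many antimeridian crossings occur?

Leg 1: -174.85° → -155.21°, shortest Δλ = 19.64° (east) — does not cross 180°.
Leg 2: -155.21° → -52.43°, shortest Δλ = 102.78° (east) — does not cross 180°.
Leg 3: -52.43° → -0.01°, shortest Δλ = 52.42° (east) — does not cross 180°.
Leg 4: -0.01° → -21.02°, shortest Δλ = -21.01° (west) — does not cross 180°.
Leg 5: -21.02° → -156.85°, shortest Δλ = -135.83° (west) — does not cross 180°.
Total crossings: 0.

0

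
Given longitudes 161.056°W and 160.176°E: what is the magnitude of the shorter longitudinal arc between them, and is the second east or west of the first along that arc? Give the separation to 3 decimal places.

38.768° west

Raw difference: 160.176 − -161.056 = 321.232°.
Normalise into (−180°, 180°]: 321.232° − 360° = -38.768°.
Negative ⇒ the second point lies to the west; separation 38.768°.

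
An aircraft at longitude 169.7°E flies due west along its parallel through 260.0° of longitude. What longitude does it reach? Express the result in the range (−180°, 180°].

Start at +169.7°; shift −260.0° → -90.3°.
-90.3° already lies in (−180°, 180°].

90.3°W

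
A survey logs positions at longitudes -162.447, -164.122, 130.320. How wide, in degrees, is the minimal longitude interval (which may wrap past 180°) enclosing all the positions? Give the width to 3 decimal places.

67.233°

Sort the longitudes: -164.122°, -162.447°, +130.320°.
Eastward gaps between consecutive values (wrapping around): 1.675°, 292.767°, 65.558°.
Largest gap = 292.767° ⇒ minimal covering band is its complement: 360° − 292.767° = 67.233°.
Band runs from +130.320° eastward to -162.447°, crossing the antimeridian.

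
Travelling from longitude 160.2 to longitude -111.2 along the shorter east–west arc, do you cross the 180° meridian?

Naïve |-111.2 − 160.2| = 271.4° > 180°, so the shorter arc goes the other way round — across 180°.
Signed shortest Δλ = ((-111.2 − 160.2 + 180) mod 360) − 180 = 88.6°.
Going east by 88.6° from +160.2° passes through 180° before reaching -111.2°.

Yes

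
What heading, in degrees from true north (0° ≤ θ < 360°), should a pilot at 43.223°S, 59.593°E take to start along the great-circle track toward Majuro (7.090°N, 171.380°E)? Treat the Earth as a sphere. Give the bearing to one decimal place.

100.0°

Δλ = 171.380 − 59.593 = 111.787°.
θ = atan2( sin Δλ · cos φ₂ , cos φ₁ · sin φ₂ − sin φ₁ · cos φ₂ · cos Δλ )
  = atan2(0.92147, -0.16230) = 99.989° → normalised to [0°, 360°): 99.989°.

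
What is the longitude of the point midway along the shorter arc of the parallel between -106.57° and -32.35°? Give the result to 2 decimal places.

Signed shortest Δλ from -106.57° to -32.35° is +74.22°.
Midpoint longitude = -106.57° + (+74.22°)/2 = -106.57° + 37.11° = -69.46°.

-69.46°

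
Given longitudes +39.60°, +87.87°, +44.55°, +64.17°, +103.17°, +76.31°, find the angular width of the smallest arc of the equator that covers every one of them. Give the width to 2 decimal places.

Sort the longitudes: +39.60°, +44.55°, +64.17°, +76.31°, +87.87°, +103.17°.
Eastward gaps between consecutive values (wrapping around): 4.95°, 19.62°, 12.14°, 11.56°, 15.30°, 296.43°.
Largest gap = 296.43° ⇒ minimal covering band is its complement: 360° − 296.43° = 63.57°.
Band runs from +39.60° eastward to +103.17°.

63.57°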